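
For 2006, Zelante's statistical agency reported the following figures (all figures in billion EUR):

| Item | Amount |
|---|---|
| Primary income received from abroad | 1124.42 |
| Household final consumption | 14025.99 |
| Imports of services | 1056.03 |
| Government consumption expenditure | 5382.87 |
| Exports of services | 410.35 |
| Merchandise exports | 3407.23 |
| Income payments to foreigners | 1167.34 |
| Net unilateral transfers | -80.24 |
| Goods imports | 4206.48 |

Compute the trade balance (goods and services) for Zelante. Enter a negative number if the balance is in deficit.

Goods balance = 3407.23 - 4206.48 = -799.25
Services balance = 410.35 - 1056.03 = -645.68
Trade balance (goods + services) = -799.25 + (-645.68) = -1444.93

-1444.93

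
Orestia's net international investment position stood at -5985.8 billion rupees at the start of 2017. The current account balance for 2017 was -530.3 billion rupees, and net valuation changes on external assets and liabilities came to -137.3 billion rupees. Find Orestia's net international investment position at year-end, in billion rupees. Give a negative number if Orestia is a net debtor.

Change in NIIP = current account + net valuation change = -530.3 + (-137.3) = -667.6
End-of-year NIIP = -5985.8 + (-667.6) = -6653.4

-6653.4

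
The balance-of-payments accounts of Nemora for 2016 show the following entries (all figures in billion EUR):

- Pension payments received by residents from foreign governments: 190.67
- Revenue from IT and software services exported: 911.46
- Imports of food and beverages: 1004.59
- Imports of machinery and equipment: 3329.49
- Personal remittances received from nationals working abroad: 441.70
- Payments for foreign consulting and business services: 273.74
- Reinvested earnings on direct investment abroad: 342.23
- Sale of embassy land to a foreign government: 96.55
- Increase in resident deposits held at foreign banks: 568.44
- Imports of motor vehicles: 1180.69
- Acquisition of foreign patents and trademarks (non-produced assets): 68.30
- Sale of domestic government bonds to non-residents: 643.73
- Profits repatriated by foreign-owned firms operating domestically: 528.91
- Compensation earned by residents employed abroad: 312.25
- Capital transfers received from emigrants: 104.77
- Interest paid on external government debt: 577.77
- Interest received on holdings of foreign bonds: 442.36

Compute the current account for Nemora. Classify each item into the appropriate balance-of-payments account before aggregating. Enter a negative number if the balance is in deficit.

-4254.52

Goods: -1004.59 - 1180.69 - 3329.49 = -5514.77
Services: -273.74 + 911.46 = 637.72
Primary income: -528.91 - 577.77 + 442.36 + 342.23 + 312.25 = -9.84
Secondary income: 190.67 + 441.70 = 632.37
Current account = (-5514.77) + 637.72 + (-9.84) + 632.37 = -4254.52
(Excluded from the current account — capital account: sale of embassy land to a foreign government 96.55, acquisition of foreign patents and trademarks (non-produced assets) 68.30, capital transfers received from emigrants 104.77; financial account: increase in resident deposits held at foreign banks 568.44, sale of domestic government bonds to non-residents 643.73.)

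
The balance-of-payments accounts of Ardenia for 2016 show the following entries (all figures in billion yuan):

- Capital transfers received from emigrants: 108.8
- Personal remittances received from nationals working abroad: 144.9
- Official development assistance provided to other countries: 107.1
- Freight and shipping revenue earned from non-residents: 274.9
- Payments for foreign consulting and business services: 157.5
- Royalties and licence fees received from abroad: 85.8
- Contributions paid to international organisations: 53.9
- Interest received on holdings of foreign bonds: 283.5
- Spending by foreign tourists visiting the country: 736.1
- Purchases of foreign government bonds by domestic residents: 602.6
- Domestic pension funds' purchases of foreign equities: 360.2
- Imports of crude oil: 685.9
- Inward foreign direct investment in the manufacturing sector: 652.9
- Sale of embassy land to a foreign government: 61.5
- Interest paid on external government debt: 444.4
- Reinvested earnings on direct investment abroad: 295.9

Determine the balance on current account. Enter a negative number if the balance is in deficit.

372.3

Goods: -685.9
Services: 274.9 + 736.1 - 157.5 + 85.8 = 939.3
Primary income: -444.4 + 295.9 + 283.5 = 135.0
Secondary income: -107.1 - 53.9 + 144.9 = -16.1
Current account = (-685.9) + 939.3 + 135.0 + (-16.1) = 372.3
(Excluded from the current account — capital account: capital transfers received from emigrants 108.8, sale of embassy land to a foreign government 61.5; financial account: purchases of foreign government bonds by domestic residents 602.6, domestic pension funds' purchases of foreign equities 360.2, inward foreign direct investment in the manufacturing sector 652.9.)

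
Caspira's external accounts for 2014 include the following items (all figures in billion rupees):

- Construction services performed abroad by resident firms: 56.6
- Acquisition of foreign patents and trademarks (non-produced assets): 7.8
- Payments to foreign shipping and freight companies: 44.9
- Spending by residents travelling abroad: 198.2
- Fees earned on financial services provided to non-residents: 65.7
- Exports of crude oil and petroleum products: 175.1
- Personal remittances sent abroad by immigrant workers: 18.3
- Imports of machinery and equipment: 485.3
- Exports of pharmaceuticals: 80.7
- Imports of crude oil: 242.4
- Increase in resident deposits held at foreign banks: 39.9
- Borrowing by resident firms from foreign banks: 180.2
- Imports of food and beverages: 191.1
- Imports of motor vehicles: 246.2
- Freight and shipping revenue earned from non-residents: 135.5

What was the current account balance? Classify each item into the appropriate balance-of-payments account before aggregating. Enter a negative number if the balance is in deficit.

Goods: -191.1 - 242.4 + 175.1 - 485.3 - 246.2 + 80.7 = -909.2
Services: 65.7 - 198.2 + 56.6 - 44.9 + 135.5 = 14.7
Secondary income: -18.3
Current account = (-909.2) + 14.7 + (-18.3) = -912.8
(Excluded from the current account — capital account: acquisition of foreign patents and trademarks (non-produced assets) 7.8; financial account: increase in resident deposits held at foreign banks 39.9, borrowing by resident firms from foreign banks 180.2.)

-912.8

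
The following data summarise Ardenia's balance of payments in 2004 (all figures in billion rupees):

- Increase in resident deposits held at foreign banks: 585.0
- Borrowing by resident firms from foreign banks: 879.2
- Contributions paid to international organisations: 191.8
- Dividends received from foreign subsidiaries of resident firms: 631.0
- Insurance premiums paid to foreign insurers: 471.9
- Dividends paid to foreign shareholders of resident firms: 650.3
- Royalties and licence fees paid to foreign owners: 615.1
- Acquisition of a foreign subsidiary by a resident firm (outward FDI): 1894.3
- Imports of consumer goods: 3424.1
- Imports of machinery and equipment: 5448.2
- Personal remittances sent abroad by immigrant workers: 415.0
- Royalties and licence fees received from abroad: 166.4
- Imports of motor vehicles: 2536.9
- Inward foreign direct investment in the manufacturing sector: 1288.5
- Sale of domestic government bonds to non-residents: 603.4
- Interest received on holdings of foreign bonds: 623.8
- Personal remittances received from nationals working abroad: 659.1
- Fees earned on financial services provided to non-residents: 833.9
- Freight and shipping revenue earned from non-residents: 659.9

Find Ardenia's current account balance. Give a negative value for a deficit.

Goods: -3424.1 - 2536.9 - 5448.2 = -11409.2
Services: -615.1 + 833.9 + 166.4 + 659.9 - 471.9 = 573.2
Primary income: 631.0 - 650.3 + 623.8 = 604.5
Secondary income: -191.8 + 659.1 - 415.0 = 52.3
Current account = (-11409.2) + 573.2 + 604.5 + 52.3 = -10179.2
(Excluded from the current account — financial account: increase in resident deposits held at foreign banks 585.0, borrowing by resident firms from foreign banks 879.2, acquisition of a foreign subsidiary by a resident firm (outward FDI) 1894.3, inward foreign direct investment in the manufacturing sector 1288.5, sale of domestic government bonds to non-residents 603.4.)

-10179.2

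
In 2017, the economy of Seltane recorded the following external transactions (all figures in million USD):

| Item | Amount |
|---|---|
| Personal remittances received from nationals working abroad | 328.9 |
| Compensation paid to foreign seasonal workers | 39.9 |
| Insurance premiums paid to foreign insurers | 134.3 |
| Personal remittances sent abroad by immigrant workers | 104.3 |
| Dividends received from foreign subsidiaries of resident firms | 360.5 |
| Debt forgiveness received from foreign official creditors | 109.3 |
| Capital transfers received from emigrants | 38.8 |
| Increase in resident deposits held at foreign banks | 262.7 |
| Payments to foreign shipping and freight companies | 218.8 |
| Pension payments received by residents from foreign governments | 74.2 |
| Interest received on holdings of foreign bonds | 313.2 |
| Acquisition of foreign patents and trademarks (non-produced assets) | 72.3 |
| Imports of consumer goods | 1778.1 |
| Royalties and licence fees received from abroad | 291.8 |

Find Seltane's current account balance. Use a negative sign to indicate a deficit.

-906.8

Goods: -1778.1
Services: -134.3 - 218.8 + 291.8 = -61.3
Primary income: 313.2 - 39.9 + 360.5 = 633.8
Secondary income: -104.3 + 74.2 + 328.9 = 298.8
Current account = (-1778.1) + (-61.3) + 633.8 + 298.8 = -906.8
(Excluded from the current account — capital account: debt forgiveness received from foreign official creditors 109.3, capital transfers received from emigrants 38.8, acquisition of foreign patents and trademarks (non-produced assets) 72.3; financial account: increase in resident deposits held at foreign banks 262.7.)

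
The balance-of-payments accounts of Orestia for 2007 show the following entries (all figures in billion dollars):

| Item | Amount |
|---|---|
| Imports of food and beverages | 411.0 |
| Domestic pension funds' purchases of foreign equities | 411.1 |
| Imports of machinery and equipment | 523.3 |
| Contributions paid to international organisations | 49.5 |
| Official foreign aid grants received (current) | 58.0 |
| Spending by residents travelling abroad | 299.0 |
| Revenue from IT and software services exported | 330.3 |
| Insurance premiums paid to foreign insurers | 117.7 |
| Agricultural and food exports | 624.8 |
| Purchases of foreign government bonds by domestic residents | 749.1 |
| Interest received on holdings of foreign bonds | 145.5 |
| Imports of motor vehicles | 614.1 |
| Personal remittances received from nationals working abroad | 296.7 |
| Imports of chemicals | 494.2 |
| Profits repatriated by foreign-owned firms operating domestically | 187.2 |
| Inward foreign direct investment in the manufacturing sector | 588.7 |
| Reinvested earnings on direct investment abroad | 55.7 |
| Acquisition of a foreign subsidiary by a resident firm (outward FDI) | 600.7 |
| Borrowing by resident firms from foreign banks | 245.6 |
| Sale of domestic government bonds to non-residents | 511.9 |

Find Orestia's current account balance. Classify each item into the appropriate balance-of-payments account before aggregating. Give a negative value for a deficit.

Goods: -494.2 + 624.8 - 411.0 - 614.1 - 523.3 = -1417.8
Services: 330.3 - 117.7 - 299.0 = -86.4
Primary income: 145.5 + 55.7 - 187.2 = 14.0
Secondary income: 296.7 + 58.0 - 49.5 = 305.2
Current account = (-1417.8) + (-86.4) + 14.0 + 305.2 = -1185.0
(Excluded from the current account — financial account: domestic pension funds' purchases of foreign equities 411.1, purchases of foreign government bonds by domestic residents 749.1, inward foreign direct investment in the manufacturing sector 588.7, acquisition of a foreign subsidiary by a resident firm (outward FDI) 600.7, borrowing by resident firms from foreign banks 245.6, sale of domestic government bonds to non-residents 511.9.)

-1185.0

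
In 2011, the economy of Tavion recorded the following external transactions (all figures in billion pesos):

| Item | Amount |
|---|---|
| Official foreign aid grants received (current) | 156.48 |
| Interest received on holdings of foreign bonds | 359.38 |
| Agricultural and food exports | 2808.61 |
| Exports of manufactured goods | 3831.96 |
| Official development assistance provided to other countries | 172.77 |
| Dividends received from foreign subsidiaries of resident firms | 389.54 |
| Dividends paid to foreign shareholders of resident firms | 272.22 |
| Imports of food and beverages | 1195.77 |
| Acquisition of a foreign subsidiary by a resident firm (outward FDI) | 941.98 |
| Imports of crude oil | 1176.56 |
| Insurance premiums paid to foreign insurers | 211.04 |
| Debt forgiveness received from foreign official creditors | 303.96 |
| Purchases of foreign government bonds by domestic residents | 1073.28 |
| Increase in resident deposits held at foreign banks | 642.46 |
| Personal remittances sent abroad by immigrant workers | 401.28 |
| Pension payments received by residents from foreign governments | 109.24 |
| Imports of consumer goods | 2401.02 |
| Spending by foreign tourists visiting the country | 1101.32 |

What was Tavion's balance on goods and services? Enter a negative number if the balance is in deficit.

Goods: 3831.96 + 2808.61 - 2401.02 - 1195.77 - 1176.56 = 1867.22
Services: 1101.32 - 211.04 = 890.28
Trade balance = 1867.22 + 890.28 = 2757.50
(Excluded from the trade balance — secondary income: official foreign aid grants received (current) 156.48, official development assistance provided to other countries 172.77, personal remittances sent abroad by immigrant workers 401.28, pension payments received by residents from foreign governments 109.24; primary income: interest received on holdings of foreign bonds 359.38, dividends received from foreign subsidiaries of resident firms 389.54, dividends paid to foreign shareholders of resident firms 272.22; financial account: acquisition of a foreign subsidiary by a resident firm (outward FDI) 941.98, purchases of foreign government bonds by domestic residents 1073.28, increase in resident deposits held at foreign banks 642.46; capital account: debt forgiveness received from foreign official creditors 303.96.)

2757.50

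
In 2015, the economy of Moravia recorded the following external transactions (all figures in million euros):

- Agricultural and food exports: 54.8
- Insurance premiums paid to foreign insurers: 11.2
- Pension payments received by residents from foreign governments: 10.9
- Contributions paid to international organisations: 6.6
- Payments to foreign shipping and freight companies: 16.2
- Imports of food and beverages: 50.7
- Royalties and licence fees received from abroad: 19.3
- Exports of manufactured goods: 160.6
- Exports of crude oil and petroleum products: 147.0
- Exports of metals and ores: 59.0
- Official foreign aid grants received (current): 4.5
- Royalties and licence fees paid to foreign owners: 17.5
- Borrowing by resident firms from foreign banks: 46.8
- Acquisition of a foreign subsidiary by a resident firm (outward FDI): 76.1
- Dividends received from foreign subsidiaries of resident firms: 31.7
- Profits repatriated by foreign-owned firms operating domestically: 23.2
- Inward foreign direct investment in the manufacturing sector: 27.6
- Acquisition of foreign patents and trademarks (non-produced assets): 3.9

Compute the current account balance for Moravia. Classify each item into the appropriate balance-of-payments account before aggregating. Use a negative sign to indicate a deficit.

Goods: 147.0 + 54.8 + 160.6 + 59.0 - 50.7 = 370.7
Services: -16.2 - 17.5 + 19.3 - 11.2 = -25.6
Primary income: 31.7 - 23.2 = 8.5
Secondary income: -6.6 + 4.5 + 10.9 = 8.8
Current account = 370.7 + (-25.6) + 8.5 + 8.8 = 362.4
(Excluded from the current account — financial account: borrowing by resident firms from foreign banks 46.8, acquisition of a foreign subsidiary by a resident firm (outward FDI) 76.1, inward foreign direct investment in the manufacturing sector 27.6; capital account: acquisition of foreign patents and trademarks (non-produced assets) 3.9.)

362.4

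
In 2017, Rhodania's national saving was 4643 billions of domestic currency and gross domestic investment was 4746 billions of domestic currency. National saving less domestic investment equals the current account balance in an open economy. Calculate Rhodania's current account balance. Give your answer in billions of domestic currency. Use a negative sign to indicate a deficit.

-103

CA = S - I = 4643 - 4746 = -103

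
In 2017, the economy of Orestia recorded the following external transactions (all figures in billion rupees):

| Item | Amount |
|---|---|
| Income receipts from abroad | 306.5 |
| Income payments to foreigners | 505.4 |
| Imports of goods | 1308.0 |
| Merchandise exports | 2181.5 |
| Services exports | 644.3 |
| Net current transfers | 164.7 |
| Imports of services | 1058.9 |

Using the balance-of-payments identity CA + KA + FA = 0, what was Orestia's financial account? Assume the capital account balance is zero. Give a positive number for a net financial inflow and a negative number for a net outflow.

Goods balance = 2181.5 - 1308.0 = 873.5
Services balance = 644.3 - 1058.9 = -414.6
Trade balance (goods + services) = 873.5 + (-414.6) = 458.9
Net primary income = 306.5 - 505.4 = -198.9
Net secondary income = 164.7
Current account = 458.9 + (-198.9) + 164.7 = 424.7
Financial account = -(424.7) = -424.7

-424.7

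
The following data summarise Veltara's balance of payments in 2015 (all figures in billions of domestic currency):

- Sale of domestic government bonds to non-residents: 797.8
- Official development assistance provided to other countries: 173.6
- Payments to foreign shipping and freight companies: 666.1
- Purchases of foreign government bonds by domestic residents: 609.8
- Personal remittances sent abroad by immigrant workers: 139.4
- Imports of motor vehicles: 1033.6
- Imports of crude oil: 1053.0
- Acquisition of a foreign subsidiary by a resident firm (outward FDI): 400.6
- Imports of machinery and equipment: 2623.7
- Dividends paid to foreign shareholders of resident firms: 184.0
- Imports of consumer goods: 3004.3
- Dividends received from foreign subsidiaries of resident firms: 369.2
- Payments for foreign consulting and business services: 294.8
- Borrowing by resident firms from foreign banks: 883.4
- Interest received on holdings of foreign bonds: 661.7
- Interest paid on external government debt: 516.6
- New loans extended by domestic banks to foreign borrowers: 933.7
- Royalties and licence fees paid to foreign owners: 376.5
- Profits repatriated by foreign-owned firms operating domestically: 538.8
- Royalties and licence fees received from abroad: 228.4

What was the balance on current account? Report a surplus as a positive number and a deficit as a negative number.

Goods: -2623.7 - 1053.0 - 1033.6 - 3004.3 = -7714.6
Services: 228.4 - 666.1 - 294.8 - 376.5 = -1109.0
Primary income: -538.8 - 184.0 + 661.7 + 369.2 - 516.6 = -208.5
Secondary income: -139.4 - 173.6 = -313.0
Current account = (-7714.6) + (-1109.0) + (-208.5) + (-313.0) = -9345.1
(Excluded from the current account — financial account: sale of domestic government bonds to non-residents 797.8, purchases of foreign government bonds by domestic residents 609.8, acquisition of a foreign subsidiary by a resident firm (outward FDI) 400.6, borrowing by resident firms from foreign banks 883.4, new loans extended by domestic banks to foreign borrowers 933.7.)

-9345.1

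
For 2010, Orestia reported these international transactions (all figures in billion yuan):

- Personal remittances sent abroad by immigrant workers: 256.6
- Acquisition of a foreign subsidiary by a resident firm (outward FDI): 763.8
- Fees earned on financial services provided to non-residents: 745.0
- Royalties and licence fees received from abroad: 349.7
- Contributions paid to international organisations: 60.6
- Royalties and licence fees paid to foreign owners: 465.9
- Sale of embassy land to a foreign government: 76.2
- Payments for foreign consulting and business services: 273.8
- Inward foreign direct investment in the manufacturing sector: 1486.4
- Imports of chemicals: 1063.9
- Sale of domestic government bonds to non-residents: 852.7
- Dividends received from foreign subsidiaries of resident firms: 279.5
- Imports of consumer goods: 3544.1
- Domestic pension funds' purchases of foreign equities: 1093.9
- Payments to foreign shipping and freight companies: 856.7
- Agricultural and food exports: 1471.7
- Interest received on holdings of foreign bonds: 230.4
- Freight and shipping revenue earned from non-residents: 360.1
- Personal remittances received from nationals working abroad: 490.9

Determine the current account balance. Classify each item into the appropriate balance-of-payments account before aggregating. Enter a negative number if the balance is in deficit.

-2594.3

Goods: -1063.9 - 3544.1 + 1471.7 = -3136.3
Services: 349.7 - 856.7 - 465.9 + 745.0 - 273.8 + 360.1 = -141.6
Primary income: 230.4 + 279.5 = 509.9
Secondary income: -60.6 + 490.9 - 256.6 = 173.7
Current account = (-3136.3) + (-141.6) + 509.9 + 173.7 = -2594.3
(Excluded from the current account — financial account: acquisition of a foreign subsidiary by a resident firm (outward FDI) 763.8, inward foreign direct investment in the manufacturing sector 1486.4, sale of domestic government bonds to non-residents 852.7, domestic pension funds' purchases of foreign equities 1093.9; capital account: sale of embassy land to a foreign government 76.2.)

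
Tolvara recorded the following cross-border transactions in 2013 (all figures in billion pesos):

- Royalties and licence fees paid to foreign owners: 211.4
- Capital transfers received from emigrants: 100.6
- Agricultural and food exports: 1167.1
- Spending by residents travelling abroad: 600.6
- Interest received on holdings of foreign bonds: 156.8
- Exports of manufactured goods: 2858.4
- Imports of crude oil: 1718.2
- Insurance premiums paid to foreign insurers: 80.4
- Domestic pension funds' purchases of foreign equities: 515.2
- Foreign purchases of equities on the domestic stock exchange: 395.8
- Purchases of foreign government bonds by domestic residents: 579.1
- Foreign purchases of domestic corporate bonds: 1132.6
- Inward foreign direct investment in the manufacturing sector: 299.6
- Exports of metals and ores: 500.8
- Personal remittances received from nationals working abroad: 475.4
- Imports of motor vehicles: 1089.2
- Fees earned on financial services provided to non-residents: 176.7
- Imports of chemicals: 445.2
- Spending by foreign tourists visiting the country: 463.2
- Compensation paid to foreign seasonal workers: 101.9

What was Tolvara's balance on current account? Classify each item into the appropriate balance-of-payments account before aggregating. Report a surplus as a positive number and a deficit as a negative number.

1551.5

Goods: 1167.1 - 445.2 - 1089.2 + 500.8 + 2858.4 - 1718.2 = 1273.7
Services: -80.4 + 176.7 + 463.2 - 600.6 - 211.4 = -252.5
Primary income: 156.8 - 101.9 = 54.9
Secondary income: 475.4
Current account = 1273.7 + (-252.5) + 54.9 + 475.4 = 1551.5
(Excluded from the current account — capital account: capital transfers received from emigrants 100.6; financial account: domestic pension funds' purchases of foreign equities 515.2, foreign purchases of equities on the domestic stock exchange 395.8, purchases of foreign government bonds by domestic residents 579.1, foreign purchases of domestic corporate bonds 1132.6, inward foreign direct investment in the manufacturing sector 299.6.)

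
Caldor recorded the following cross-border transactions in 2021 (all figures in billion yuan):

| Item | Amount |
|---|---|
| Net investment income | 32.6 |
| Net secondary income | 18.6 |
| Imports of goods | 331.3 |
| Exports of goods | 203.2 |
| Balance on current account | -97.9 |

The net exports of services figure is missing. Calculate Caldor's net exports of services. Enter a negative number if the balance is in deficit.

Current account = goods balance + services balance + net primary income + net secondary income
Sum of the known components = -76.9
Net exports of services = CA - (known components) = -97.9 - (-76.9) = -21.0

-21.0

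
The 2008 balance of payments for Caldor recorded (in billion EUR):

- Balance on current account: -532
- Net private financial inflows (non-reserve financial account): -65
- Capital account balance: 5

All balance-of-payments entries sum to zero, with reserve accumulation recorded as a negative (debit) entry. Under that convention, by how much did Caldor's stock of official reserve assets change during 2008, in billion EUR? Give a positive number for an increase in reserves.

-592

Official reserve transactions balance = -((-532) + 5 + (-65)) = 592
An accumulation of reserves is recorded as a debit (negative entry), so the change in the stock of reserves is the negative of that balance.
Change in official reserves = -(592) = -592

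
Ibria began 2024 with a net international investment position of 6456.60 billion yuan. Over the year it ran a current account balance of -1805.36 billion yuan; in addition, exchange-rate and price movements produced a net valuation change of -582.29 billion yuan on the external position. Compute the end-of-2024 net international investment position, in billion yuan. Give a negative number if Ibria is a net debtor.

4068.95

Change in NIIP = current account + net valuation change = -1805.36 + (-582.29) = -2387.65
End-of-year NIIP = 6456.60 + (-2387.65) = 4068.95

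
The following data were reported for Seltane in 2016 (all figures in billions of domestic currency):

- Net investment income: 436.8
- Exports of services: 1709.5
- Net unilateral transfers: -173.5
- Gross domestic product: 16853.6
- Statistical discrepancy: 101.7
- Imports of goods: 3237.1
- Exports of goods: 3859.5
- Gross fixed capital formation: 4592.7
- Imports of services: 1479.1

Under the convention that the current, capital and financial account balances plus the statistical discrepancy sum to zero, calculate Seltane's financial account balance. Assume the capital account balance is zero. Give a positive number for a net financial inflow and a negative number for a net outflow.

Goods balance = 3859.5 - 3237.1 = 622.4
Services balance = 1709.5 - 1479.1 = 230.4
Trade balance (goods + services) = 622.4 + 230.4 = 852.8
Net primary income = 436.8
Net secondary income = -173.5
Current account = 852.8 + 436.8 + (-173.5) = 1116.1
Financial account = -(1116.1 + 101.7) = -1217.8

-1217.8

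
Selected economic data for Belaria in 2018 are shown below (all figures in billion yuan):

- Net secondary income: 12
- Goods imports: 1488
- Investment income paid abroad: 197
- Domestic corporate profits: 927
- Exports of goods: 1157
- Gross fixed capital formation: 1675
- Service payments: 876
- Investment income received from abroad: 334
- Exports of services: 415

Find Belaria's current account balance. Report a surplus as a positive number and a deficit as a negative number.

Goods balance = 1157 - 1488 = -331
Services balance = 415 - 876 = -461
Trade balance (goods + services) = -331 + (-461) = -792
Net primary income = 334 - 197 = 137
Net secondary income = 12
Current account = -792 + 137 + 12 = -643

-643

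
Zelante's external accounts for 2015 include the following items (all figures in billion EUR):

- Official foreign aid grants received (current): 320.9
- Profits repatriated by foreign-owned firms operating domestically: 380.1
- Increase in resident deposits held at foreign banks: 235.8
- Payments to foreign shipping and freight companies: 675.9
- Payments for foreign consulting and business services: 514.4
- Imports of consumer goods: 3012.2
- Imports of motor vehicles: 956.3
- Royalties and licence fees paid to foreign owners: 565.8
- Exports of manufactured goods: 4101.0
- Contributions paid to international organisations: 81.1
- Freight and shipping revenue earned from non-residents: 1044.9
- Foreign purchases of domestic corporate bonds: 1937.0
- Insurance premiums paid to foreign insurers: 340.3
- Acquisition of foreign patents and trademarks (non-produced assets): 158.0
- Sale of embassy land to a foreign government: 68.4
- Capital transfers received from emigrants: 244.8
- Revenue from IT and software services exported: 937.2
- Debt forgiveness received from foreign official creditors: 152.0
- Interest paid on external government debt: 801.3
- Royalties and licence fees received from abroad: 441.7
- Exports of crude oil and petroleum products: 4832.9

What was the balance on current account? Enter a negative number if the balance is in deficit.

4351.2

Goods: 4101.0 - 3012.2 - 956.3 + 4832.9 = 4965.4
Services: 441.7 - 675.9 + 1044.9 + 937.2 - 340.3 - 565.8 - 514.4 = 327.4
Primary income: -380.1 - 801.3 = -1181.4
Secondary income: 320.9 - 81.1 = 239.8
Current account = 4965.4 + 327.4 + (-1181.4) + 239.8 = 4351.2
(Excluded from the current account — financial account: increase in resident deposits held at foreign banks 235.8, foreign purchases of domestic corporate bonds 1937.0; capital account: acquisition of foreign patents and trademarks (non-produced assets) 158.0, sale of embassy land to a foreign government 68.4, capital transfers received from emigrants 244.8, debt forgiveness received from foreign official creditors 152.0.)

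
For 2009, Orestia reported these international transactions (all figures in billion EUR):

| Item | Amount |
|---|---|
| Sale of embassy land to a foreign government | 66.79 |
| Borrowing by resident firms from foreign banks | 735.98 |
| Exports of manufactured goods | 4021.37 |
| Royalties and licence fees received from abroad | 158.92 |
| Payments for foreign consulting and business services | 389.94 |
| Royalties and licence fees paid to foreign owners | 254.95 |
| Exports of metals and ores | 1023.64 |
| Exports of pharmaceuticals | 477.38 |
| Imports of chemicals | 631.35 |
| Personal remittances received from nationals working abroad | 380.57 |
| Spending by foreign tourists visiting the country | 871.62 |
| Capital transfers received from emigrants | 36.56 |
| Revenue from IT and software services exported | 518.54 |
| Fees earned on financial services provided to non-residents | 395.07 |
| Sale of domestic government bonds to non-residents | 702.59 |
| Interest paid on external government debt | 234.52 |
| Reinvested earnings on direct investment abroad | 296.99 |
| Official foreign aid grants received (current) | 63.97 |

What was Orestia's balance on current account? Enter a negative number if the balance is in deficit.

6697.31

Goods: 477.38 - 631.35 + 4021.37 + 1023.64 = 4891.04
Services: -389.94 + 871.62 + 395.07 - 254.95 + 518.54 + 158.92 = 1299.26
Primary income: 296.99 - 234.52 = 62.47
Secondary income: 380.57 + 63.97 = 444.54
Current account = 4891.04 + 1299.26 + 62.47 + 444.54 = 6697.31
(Excluded from the current account — capital account: sale of embassy land to a foreign government 66.79, capital transfers received from emigrants 36.56; financial account: borrowing by resident firms from foreign banks 735.98, sale of domestic government bonds to non-residents 702.59.)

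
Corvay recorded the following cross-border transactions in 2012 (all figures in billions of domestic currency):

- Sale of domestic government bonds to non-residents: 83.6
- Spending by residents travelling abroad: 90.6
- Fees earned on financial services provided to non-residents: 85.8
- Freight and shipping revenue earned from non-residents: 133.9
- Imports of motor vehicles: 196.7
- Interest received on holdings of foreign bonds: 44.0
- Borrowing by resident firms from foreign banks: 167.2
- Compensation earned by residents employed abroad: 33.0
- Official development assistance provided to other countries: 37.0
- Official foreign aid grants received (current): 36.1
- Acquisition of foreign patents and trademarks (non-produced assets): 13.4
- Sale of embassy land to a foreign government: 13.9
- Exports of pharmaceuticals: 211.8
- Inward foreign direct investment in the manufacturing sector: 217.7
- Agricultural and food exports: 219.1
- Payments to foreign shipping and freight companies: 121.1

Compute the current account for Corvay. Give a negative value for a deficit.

318.3

Goods: 211.8 + 219.1 - 196.7 = 234.2
Services: 133.9 + 85.8 - 121.1 - 90.6 = 8.0
Primary income: 44.0 + 33.0 = 77.0
Secondary income: 36.1 - 37.0 = -0.9
Current account = 234.2 + 8.0 + 77.0 + (-0.9) = 318.3
(Excluded from the current account — financial account: sale of domestic government bonds to non-residents 83.6, borrowing by resident firms from foreign banks 167.2, inward foreign direct investment in the manufacturing sector 217.7; capital account: acquisition of foreign patents and trademarks (non-produced assets) 13.4, sale of embassy land to a foreign government 13.9.)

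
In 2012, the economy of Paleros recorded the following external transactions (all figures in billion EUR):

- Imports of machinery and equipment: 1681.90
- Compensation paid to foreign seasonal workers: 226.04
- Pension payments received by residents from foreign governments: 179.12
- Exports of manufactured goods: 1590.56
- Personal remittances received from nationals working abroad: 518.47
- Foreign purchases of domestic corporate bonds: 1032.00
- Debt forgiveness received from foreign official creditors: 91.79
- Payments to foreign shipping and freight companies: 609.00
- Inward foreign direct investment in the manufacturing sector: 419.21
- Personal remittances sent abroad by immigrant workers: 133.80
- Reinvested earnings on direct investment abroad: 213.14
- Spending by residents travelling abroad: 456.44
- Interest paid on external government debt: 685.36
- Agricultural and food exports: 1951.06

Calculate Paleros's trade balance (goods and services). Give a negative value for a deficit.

Goods: 1590.56 - 1681.90 + 1951.06 = 1859.72
Services: -456.44 - 609.00 = -1065.44
Trade balance = 1859.72 + (-1065.44) = 794.28
(Excluded from the trade balance — primary income: compensation paid to foreign seasonal workers 226.04, reinvested earnings on direct investment abroad 213.14, interest paid on external government debt 685.36; secondary income: pension payments received by residents from foreign governments 179.12, personal remittances received from nationals working abroad 518.47, personal remittances sent abroad by immigrant workers 133.80; financial account: foreign purchases of domestic corporate bonds 1032.00, inward foreign direct investment in the manufacturing sector 419.21; capital account: debt forgiveness received from foreign official creditors 91.79.)

794.28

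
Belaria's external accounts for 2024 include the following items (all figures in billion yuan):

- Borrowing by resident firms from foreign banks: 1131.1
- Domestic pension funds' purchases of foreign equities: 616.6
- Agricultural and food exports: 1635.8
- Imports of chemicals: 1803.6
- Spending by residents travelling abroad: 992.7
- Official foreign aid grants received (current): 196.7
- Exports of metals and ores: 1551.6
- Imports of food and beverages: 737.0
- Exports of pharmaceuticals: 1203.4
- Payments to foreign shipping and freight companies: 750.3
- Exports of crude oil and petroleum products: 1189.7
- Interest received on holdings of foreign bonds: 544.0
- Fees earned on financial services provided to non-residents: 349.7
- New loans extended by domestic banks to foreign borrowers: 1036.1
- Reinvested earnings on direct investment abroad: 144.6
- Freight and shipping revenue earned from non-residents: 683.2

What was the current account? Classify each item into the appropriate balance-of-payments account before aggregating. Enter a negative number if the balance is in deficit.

3215.1

Goods: -1803.6 + 1551.6 - 737.0 + 1203.4 + 1189.7 + 1635.8 = 3039.9
Services: -992.7 - 750.3 + 683.2 + 349.7 = -710.1
Primary income: 144.6 + 544.0 = 688.6
Secondary income: 196.7
Current account = 3039.9 + (-710.1) + 688.6 + 196.7 = 3215.1
(Excluded from the current account — financial account: borrowing by resident firms from foreign banks 1131.1, domestic pension funds' purchases of foreign equities 616.6, new loans extended by domestic banks to foreign borrowers 1036.1.)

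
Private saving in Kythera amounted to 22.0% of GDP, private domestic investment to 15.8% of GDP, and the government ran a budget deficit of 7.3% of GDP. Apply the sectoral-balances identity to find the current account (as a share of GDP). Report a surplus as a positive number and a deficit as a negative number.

-1.1

By the sectoral-balances identity, CA = (S_private - I) + (T - G).
Private balance = 22.0 - 15.8 = 6.2
Government balance (T - G) = -7.3
CA = 6.2 + (-7.3) = -1.1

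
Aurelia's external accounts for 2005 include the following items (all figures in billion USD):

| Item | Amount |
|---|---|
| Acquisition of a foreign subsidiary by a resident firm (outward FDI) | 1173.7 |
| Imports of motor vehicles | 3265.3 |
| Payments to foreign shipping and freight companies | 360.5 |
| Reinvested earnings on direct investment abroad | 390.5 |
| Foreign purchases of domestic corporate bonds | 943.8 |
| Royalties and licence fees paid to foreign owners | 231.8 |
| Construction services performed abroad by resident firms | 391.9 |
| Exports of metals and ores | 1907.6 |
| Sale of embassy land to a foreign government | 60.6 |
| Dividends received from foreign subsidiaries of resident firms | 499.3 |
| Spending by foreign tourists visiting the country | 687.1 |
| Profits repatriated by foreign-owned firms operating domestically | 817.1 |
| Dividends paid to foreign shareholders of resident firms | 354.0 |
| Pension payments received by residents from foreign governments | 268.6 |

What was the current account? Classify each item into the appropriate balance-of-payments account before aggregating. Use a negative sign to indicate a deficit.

Goods: -3265.3 + 1907.6 = -1357.7
Services: 687.1 - 360.5 + 391.9 - 231.8 = 486.7
Primary income: 390.5 + 499.3 - 354.0 - 817.1 = -281.3
Secondary income: 268.6
Current account = (-1357.7) + 486.7 + (-281.3) + 268.6 = -883.7
(Excluded from the current account — financial account: acquisition of a foreign subsidiary by a resident firm (outward FDI) 1173.7, foreign purchases of domestic corporate bonds 943.8; capital account: sale of embassy land to a foreign government 60.6.)

-883.7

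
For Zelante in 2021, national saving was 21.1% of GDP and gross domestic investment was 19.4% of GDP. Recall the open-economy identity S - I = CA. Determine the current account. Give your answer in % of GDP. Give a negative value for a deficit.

1.7

CA = S - I = 21.1 - 19.4 = 1.7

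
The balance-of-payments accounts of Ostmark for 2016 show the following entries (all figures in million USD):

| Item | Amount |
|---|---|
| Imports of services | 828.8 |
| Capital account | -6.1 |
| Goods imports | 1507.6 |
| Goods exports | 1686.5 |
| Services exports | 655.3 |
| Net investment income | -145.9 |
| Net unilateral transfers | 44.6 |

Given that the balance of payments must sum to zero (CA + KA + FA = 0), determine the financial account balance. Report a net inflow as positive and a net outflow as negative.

102.0

Goods balance = 1686.5 - 1507.6 = 178.9
Services balance = 655.3 - 828.8 = -173.5
Trade balance (goods + services) = 178.9 + (-173.5) = 5.4
Net primary income = -145.9
Net secondary income = 44.6
Current account = 5.4 + (-145.9) + 44.6 = -95.9
Financial account = -(-95.9 + (-6.1)) = 102.0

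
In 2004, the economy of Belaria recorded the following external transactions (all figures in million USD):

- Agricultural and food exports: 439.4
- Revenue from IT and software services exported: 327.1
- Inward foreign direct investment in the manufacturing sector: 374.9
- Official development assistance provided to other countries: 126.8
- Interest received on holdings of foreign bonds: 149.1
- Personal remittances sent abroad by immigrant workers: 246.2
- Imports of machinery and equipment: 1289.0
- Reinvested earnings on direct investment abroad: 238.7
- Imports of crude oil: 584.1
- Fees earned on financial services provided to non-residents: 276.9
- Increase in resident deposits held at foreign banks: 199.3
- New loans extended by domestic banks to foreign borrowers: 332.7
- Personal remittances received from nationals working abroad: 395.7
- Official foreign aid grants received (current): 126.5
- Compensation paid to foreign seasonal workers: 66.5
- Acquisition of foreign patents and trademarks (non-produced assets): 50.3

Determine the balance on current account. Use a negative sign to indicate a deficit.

-359.2

Goods: -1289.0 + 439.4 - 584.1 = -1433.7
Services: 276.9 + 327.1 = 604.0
Primary income: -66.5 + 149.1 + 238.7 = 321.3
Secondary income: 395.7 - 126.8 - 246.2 + 126.5 = 149.2
Current account = (-1433.7) + 604.0 + 321.3 + 149.2 = -359.2
(Excluded from the current account — financial account: inward foreign direct investment in the manufacturing sector 374.9, increase in resident deposits held at foreign banks 199.3, new loans extended by domestic banks to foreign borrowers 332.7; capital account: acquisition of foreign patents and trademarks (non-produced assets) 50.3.)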